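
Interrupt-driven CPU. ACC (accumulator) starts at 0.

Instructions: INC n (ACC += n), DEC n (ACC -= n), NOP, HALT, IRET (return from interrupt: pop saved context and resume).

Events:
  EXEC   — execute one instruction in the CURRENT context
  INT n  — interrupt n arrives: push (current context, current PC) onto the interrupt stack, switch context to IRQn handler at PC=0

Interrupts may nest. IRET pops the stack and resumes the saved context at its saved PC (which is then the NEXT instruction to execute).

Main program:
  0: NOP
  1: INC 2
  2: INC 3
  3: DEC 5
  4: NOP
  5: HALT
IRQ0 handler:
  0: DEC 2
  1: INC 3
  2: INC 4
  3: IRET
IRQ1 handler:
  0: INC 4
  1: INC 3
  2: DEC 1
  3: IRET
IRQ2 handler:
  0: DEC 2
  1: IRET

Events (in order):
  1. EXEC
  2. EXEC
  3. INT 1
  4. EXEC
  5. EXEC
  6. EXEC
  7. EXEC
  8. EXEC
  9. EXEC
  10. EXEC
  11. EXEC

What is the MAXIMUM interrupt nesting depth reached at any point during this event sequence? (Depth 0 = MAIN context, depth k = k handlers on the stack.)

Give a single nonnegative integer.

Event 1 (EXEC): [MAIN] PC=0: NOP [depth=0]
Event 2 (EXEC): [MAIN] PC=1: INC 2 -> ACC=2 [depth=0]
Event 3 (INT 1): INT 1 arrives: push (MAIN, PC=2), enter IRQ1 at PC=0 (depth now 1) [depth=1]
Event 4 (EXEC): [IRQ1] PC=0: INC 4 -> ACC=6 [depth=1]
Event 5 (EXEC): [IRQ1] PC=1: INC 3 -> ACC=9 [depth=1]
Event 6 (EXEC): [IRQ1] PC=2: DEC 1 -> ACC=8 [depth=1]
Event 7 (EXEC): [IRQ1] PC=3: IRET -> resume MAIN at PC=2 (depth now 0) [depth=0]
Event 8 (EXEC): [MAIN] PC=2: INC 3 -> ACC=11 [depth=0]
Event 9 (EXEC): [MAIN] PC=3: DEC 5 -> ACC=6 [depth=0]
Event 10 (EXEC): [MAIN] PC=4: NOP [depth=0]
Event 11 (EXEC): [MAIN] PC=5: HALT [depth=0]
Max depth observed: 1

Answer: 1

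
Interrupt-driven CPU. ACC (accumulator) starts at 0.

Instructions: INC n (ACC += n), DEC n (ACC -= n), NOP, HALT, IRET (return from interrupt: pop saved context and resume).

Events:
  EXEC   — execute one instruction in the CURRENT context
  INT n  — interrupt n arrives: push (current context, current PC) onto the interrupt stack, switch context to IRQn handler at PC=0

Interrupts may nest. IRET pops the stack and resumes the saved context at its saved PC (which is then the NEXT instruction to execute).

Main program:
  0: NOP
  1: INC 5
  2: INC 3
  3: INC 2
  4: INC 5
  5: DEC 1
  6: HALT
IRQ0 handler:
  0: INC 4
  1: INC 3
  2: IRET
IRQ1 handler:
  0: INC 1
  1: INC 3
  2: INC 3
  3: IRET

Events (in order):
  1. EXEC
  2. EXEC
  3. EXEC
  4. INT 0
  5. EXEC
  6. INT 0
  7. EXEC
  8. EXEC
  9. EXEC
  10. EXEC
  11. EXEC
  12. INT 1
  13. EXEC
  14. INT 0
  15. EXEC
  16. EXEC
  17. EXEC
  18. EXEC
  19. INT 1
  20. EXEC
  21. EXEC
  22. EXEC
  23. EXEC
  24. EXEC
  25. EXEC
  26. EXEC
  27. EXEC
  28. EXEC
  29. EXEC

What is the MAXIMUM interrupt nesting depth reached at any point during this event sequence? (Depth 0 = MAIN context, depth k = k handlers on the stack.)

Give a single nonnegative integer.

Answer: 2

Derivation:
Event 1 (EXEC): [MAIN] PC=0: NOP [depth=0]
Event 2 (EXEC): [MAIN] PC=1: INC 5 -> ACC=5 [depth=0]
Event 3 (EXEC): [MAIN] PC=2: INC 3 -> ACC=8 [depth=0]
Event 4 (INT 0): INT 0 arrives: push (MAIN, PC=3), enter IRQ0 at PC=0 (depth now 1) [depth=1]
Event 5 (EXEC): [IRQ0] PC=0: INC 4 -> ACC=12 [depth=1]
Event 6 (INT 0): INT 0 arrives: push (IRQ0, PC=1), enter IRQ0 at PC=0 (depth now 2) [depth=2]
Event 7 (EXEC): [IRQ0] PC=0: INC 4 -> ACC=16 [depth=2]
Event 8 (EXEC): [IRQ0] PC=1: INC 3 -> ACC=19 [depth=2]
Event 9 (EXEC): [IRQ0] PC=2: IRET -> resume IRQ0 at PC=1 (depth now 1) [depth=1]
Event 10 (EXEC): [IRQ0] PC=1: INC 3 -> ACC=22 [depth=1]
Event 11 (EXEC): [IRQ0] PC=2: IRET -> resume MAIN at PC=3 (depth now 0) [depth=0]
Event 12 (INT 1): INT 1 arrives: push (MAIN, PC=3), enter IRQ1 at PC=0 (depth now 1) [depth=1]
Event 13 (EXEC): [IRQ1] PC=0: INC 1 -> ACC=23 [depth=1]
Event 14 (INT 0): INT 0 arrives: push (IRQ1, PC=1), enter IRQ0 at PC=0 (depth now 2) [depth=2]
Event 15 (EXEC): [IRQ0] PC=0: INC 4 -> ACC=27 [depth=2]
Event 16 (EXEC): [IRQ0] PC=1: INC 3 -> ACC=30 [depth=2]
Event 17 (EXEC): [IRQ0] PC=2: IRET -> resume IRQ1 at PC=1 (depth now 1) [depth=1]
Event 18 (EXEC): [IRQ1] PC=1: INC 3 -> ACC=33 [depth=1]
Event 19 (INT 1): INT 1 arrives: push (IRQ1, PC=2), enter IRQ1 at PC=0 (depth now 2) [depth=2]
Event 20 (EXEC): [IRQ1] PC=0: INC 1 -> ACC=34 [depth=2]
Event 21 (EXEC): [IRQ1] PC=1: INC 3 -> ACC=37 [depth=2]
Event 22 (EXEC): [IRQ1] PC=2: INC 3 -> ACC=40 [depth=2]
Event 23 (EXEC): [IRQ1] PC=3: IRET -> resume IRQ1 at PC=2 (depth now 1) [depth=1]
Event 24 (EXEC): [IRQ1] PC=2: INC 3 -> ACC=43 [depth=1]
Event 25 (EXEC): [IRQ1] PC=3: IRET -> resume MAIN at PC=3 (depth now 0) [depth=0]
Event 26 (EXEC): [MAIN] PC=3: INC 2 -> ACC=45 [depth=0]
Event 27 (EXEC): [MAIN] PC=4: INC 5 -> ACC=50 [depth=0]
Event 28 (EXEC): [MAIN] PC=5: DEC 1 -> ACC=49 [depth=0]
Event 29 (EXEC): [MAIN] PC=6: HALT [depth=0]
Max depth observed: 2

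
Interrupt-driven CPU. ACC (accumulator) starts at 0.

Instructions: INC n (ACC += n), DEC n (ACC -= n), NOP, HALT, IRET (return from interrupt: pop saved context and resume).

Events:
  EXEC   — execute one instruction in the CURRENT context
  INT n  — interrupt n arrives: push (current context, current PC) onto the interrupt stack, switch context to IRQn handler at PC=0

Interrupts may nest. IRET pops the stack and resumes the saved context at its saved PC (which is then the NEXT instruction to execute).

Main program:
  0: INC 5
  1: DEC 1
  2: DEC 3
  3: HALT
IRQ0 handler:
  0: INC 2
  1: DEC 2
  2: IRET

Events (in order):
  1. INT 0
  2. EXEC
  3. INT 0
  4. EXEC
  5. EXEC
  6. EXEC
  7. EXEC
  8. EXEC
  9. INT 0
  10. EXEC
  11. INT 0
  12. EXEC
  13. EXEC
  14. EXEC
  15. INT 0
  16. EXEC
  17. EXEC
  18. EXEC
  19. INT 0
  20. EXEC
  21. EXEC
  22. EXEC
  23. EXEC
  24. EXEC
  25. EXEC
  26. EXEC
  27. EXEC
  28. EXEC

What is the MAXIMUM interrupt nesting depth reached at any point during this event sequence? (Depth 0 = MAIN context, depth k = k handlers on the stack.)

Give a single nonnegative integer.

Answer: 2

Derivation:
Event 1 (INT 0): INT 0 arrives: push (MAIN, PC=0), enter IRQ0 at PC=0 (depth now 1) [depth=1]
Event 2 (EXEC): [IRQ0] PC=0: INC 2 -> ACC=2 [depth=1]
Event 3 (INT 0): INT 0 arrives: push (IRQ0, PC=1), enter IRQ0 at PC=0 (depth now 2) [depth=2]
Event 4 (EXEC): [IRQ0] PC=0: INC 2 -> ACC=4 [depth=2]
Event 5 (EXEC): [IRQ0] PC=1: DEC 2 -> ACC=2 [depth=2]
Event 6 (EXEC): [IRQ0] PC=2: IRET -> resume IRQ0 at PC=1 (depth now 1) [depth=1]
Event 7 (EXEC): [IRQ0] PC=1: DEC 2 -> ACC=0 [depth=1]
Event 8 (EXEC): [IRQ0] PC=2: IRET -> resume MAIN at PC=0 (depth now 0) [depth=0]
Event 9 (INT 0): INT 0 arrives: push (MAIN, PC=0), enter IRQ0 at PC=0 (depth now 1) [depth=1]
Event 10 (EXEC): [IRQ0] PC=0: INC 2 -> ACC=2 [depth=1]
Event 11 (INT 0): INT 0 arrives: push (IRQ0, PC=1), enter IRQ0 at PC=0 (depth now 2) [depth=2]
Event 12 (EXEC): [IRQ0] PC=0: INC 2 -> ACC=4 [depth=2]
Event 13 (EXEC): [IRQ0] PC=1: DEC 2 -> ACC=2 [depth=2]
Event 14 (EXEC): [IRQ0] PC=2: IRET -> resume IRQ0 at PC=1 (depth now 1) [depth=1]
Event 15 (INT 0): INT 0 arrives: push (IRQ0, PC=1), enter IRQ0 at PC=0 (depth now 2) [depth=2]
Event 16 (EXEC): [IRQ0] PC=0: INC 2 -> ACC=4 [depth=2]
Event 17 (EXEC): [IRQ0] PC=1: DEC 2 -> ACC=2 [depth=2]
Event 18 (EXEC): [IRQ0] PC=2: IRET -> resume IRQ0 at PC=1 (depth now 1) [depth=1]
Event 19 (INT 0): INT 0 arrives: push (IRQ0, PC=1), enter IRQ0 at PC=0 (depth now 2) [depth=2]
Event 20 (EXEC): [IRQ0] PC=0: INC 2 -> ACC=4 [depth=2]
Event 21 (EXEC): [IRQ0] PC=1: DEC 2 -> ACC=2 [depth=2]
Event 22 (EXEC): [IRQ0] PC=2: IRET -> resume IRQ0 at PC=1 (depth now 1) [depth=1]
Event 23 (EXEC): [IRQ0] PC=1: DEC 2 -> ACC=0 [depth=1]
Event 24 (EXEC): [IRQ0] PC=2: IRET -> resume MAIN at PC=0 (depth now 0) [depth=0]
Event 25 (EXEC): [MAIN] PC=0: INC 5 -> ACC=5 [depth=0]
Event 26 (EXEC): [MAIN] PC=1: DEC 1 -> ACC=4 [depth=0]
Event 27 (EXEC): [MAIN] PC=2: DEC 3 -> ACC=1 [depth=0]
Event 28 (EXEC): [MAIN] PC=3: HALT [depth=0]
Max depth observed: 2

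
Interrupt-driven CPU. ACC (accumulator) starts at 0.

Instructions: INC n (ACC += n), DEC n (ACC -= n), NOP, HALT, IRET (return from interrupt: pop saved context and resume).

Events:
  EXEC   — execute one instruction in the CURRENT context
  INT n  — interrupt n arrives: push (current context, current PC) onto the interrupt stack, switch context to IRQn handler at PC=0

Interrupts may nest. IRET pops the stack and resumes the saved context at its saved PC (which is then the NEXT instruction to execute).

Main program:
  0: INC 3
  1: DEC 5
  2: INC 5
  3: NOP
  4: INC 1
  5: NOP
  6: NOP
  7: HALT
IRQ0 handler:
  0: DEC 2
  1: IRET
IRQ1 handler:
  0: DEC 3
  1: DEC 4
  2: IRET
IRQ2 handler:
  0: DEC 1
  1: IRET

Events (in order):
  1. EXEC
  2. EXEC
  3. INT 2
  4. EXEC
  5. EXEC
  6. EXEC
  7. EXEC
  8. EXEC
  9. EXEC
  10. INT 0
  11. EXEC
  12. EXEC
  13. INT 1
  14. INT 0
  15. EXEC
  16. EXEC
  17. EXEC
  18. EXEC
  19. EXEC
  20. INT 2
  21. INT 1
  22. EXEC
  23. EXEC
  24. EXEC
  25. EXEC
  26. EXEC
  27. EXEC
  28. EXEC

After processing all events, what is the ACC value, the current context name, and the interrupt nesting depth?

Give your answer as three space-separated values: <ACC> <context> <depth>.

Event 1 (EXEC): [MAIN] PC=0: INC 3 -> ACC=3
Event 2 (EXEC): [MAIN] PC=1: DEC 5 -> ACC=-2
Event 3 (INT 2): INT 2 arrives: push (MAIN, PC=2), enter IRQ2 at PC=0 (depth now 1)
Event 4 (EXEC): [IRQ2] PC=0: DEC 1 -> ACC=-3
Event 5 (EXEC): [IRQ2] PC=1: IRET -> resume MAIN at PC=2 (depth now 0)
Event 6 (EXEC): [MAIN] PC=2: INC 5 -> ACC=2
Event 7 (EXEC): [MAIN] PC=3: NOP
Event 8 (EXEC): [MAIN] PC=4: INC 1 -> ACC=3
Event 9 (EXEC): [MAIN] PC=5: NOP
Event 10 (INT 0): INT 0 arrives: push (MAIN, PC=6), enter IRQ0 at PC=0 (depth now 1)
Event 11 (EXEC): [IRQ0] PC=0: DEC 2 -> ACC=1
Event 12 (EXEC): [IRQ0] PC=1: IRET -> resume MAIN at PC=6 (depth now 0)
Event 13 (INT 1): INT 1 arrives: push (MAIN, PC=6), enter IRQ1 at PC=0 (depth now 1)
Event 14 (INT 0): INT 0 arrives: push (IRQ1, PC=0), enter IRQ0 at PC=0 (depth now 2)
Event 15 (EXEC): [IRQ0] PC=0: DEC 2 -> ACC=-1
Event 16 (EXEC): [IRQ0] PC=1: IRET -> resume IRQ1 at PC=0 (depth now 1)
Event 17 (EXEC): [IRQ1] PC=0: DEC 3 -> ACC=-4
Event 18 (EXEC): [IRQ1] PC=1: DEC 4 -> ACC=-8
Event 19 (EXEC): [IRQ1] PC=2: IRET -> resume MAIN at PC=6 (depth now 0)
Event 20 (INT 2): INT 2 arrives: push (MAIN, PC=6), enter IRQ2 at PC=0 (depth now 1)
Event 21 (INT 1): INT 1 arrives: push (IRQ2, PC=0), enter IRQ1 at PC=0 (depth now 2)
Event 22 (EXEC): [IRQ1] PC=0: DEC 3 -> ACC=-11
Event 23 (EXEC): [IRQ1] PC=1: DEC 4 -> ACC=-15
Event 24 (EXEC): [IRQ1] PC=2: IRET -> resume IRQ2 at PC=0 (depth now 1)
Event 25 (EXEC): [IRQ2] PC=0: DEC 1 -> ACC=-16
Event 26 (EXEC): [IRQ2] PC=1: IRET -> resume MAIN at PC=6 (depth now 0)
Event 27 (EXEC): [MAIN] PC=6: NOP
Event 28 (EXEC): [MAIN] PC=7: HALT

Answer: -16 MAIN 0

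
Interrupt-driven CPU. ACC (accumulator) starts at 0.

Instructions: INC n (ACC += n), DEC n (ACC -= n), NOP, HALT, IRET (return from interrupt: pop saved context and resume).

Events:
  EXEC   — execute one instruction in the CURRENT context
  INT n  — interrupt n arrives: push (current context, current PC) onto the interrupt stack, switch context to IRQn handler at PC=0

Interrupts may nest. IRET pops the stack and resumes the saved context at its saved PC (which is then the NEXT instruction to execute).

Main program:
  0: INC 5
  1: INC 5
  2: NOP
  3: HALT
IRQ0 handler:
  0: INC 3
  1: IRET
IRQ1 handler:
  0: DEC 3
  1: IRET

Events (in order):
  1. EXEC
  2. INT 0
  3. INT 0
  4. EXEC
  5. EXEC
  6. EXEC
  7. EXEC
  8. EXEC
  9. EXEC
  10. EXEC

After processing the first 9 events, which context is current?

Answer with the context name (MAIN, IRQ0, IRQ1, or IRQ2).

Answer: MAIN

Derivation:
Event 1 (EXEC): [MAIN] PC=0: INC 5 -> ACC=5
Event 2 (INT 0): INT 0 arrives: push (MAIN, PC=1), enter IRQ0 at PC=0 (depth now 1)
Event 3 (INT 0): INT 0 arrives: push (IRQ0, PC=0), enter IRQ0 at PC=0 (depth now 2)
Event 4 (EXEC): [IRQ0] PC=0: INC 3 -> ACC=8
Event 5 (EXEC): [IRQ0] PC=1: IRET -> resume IRQ0 at PC=0 (depth now 1)
Event 6 (EXEC): [IRQ0] PC=0: INC 3 -> ACC=11
Event 7 (EXEC): [IRQ0] PC=1: IRET -> resume MAIN at PC=1 (depth now 0)
Event 8 (EXEC): [MAIN] PC=1: INC 5 -> ACC=16
Event 9 (EXEC): [MAIN] PC=2: NOP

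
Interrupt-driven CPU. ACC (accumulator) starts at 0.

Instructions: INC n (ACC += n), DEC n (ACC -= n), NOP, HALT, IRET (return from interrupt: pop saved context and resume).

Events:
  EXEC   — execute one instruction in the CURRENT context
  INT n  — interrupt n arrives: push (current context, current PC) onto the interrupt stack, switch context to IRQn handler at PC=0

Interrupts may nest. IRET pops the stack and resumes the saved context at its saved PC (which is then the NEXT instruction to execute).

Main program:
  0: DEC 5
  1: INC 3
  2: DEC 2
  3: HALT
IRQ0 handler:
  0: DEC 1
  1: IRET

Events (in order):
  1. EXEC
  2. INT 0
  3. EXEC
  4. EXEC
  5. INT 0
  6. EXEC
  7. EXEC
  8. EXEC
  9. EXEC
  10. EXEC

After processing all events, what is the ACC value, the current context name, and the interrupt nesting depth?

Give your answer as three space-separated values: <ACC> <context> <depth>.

Answer: -6 MAIN 0

Derivation:
Event 1 (EXEC): [MAIN] PC=0: DEC 5 -> ACC=-5
Event 2 (INT 0): INT 0 arrives: push (MAIN, PC=1), enter IRQ0 at PC=0 (depth now 1)
Event 3 (EXEC): [IRQ0] PC=0: DEC 1 -> ACC=-6
Event 4 (EXEC): [IRQ0] PC=1: IRET -> resume MAIN at PC=1 (depth now 0)
Event 5 (INT 0): INT 0 arrives: push (MAIN, PC=1), enter IRQ0 at PC=0 (depth now 1)
Event 6 (EXEC): [IRQ0] PC=0: DEC 1 -> ACC=-7
Event 7 (EXEC): [IRQ0] PC=1: IRET -> resume MAIN at PC=1 (depth now 0)
Event 8 (EXEC): [MAIN] PC=1: INC 3 -> ACC=-4
Event 9 (EXEC): [MAIN] PC=2: DEC 2 -> ACC=-6
Event 10 (EXEC): [MAIN] PC=3: HALT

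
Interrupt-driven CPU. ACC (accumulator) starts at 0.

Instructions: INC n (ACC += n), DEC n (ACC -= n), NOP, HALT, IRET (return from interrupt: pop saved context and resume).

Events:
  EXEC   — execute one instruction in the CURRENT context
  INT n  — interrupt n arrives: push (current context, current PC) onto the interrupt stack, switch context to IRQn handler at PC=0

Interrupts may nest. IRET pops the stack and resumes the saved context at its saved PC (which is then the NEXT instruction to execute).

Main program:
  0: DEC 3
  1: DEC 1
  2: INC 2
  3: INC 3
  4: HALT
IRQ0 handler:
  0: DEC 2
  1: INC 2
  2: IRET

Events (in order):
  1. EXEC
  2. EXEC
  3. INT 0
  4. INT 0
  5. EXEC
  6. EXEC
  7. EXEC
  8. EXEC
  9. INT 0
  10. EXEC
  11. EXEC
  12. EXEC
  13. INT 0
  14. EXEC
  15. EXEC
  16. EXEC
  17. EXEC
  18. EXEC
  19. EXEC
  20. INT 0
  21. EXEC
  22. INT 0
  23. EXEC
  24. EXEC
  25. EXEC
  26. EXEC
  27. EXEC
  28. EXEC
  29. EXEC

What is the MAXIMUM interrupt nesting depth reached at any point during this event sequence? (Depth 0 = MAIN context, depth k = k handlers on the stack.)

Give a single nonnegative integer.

Event 1 (EXEC): [MAIN] PC=0: DEC 3 -> ACC=-3 [depth=0]
Event 2 (EXEC): [MAIN] PC=1: DEC 1 -> ACC=-4 [depth=0]
Event 3 (INT 0): INT 0 arrives: push (MAIN, PC=2), enter IRQ0 at PC=0 (depth now 1) [depth=1]
Event 4 (INT 0): INT 0 arrives: push (IRQ0, PC=0), enter IRQ0 at PC=0 (depth now 2) [depth=2]
Event 5 (EXEC): [IRQ0] PC=0: DEC 2 -> ACC=-6 [depth=2]
Event 6 (EXEC): [IRQ0] PC=1: INC 2 -> ACC=-4 [depth=2]
Event 7 (EXEC): [IRQ0] PC=2: IRET -> resume IRQ0 at PC=0 (depth now 1) [depth=1]
Event 8 (EXEC): [IRQ0] PC=0: DEC 2 -> ACC=-6 [depth=1]
Event 9 (INT 0): INT 0 arrives: push (IRQ0, PC=1), enter IRQ0 at PC=0 (depth now 2) [depth=2]
Event 10 (EXEC): [IRQ0] PC=0: DEC 2 -> ACC=-8 [depth=2]
Event 11 (EXEC): [IRQ0] PC=1: INC 2 -> ACC=-6 [depth=2]
Event 12 (EXEC): [IRQ0] PC=2: IRET -> resume IRQ0 at PC=1 (depth now 1) [depth=1]
Event 13 (INT 0): INT 0 arrives: push (IRQ0, PC=1), enter IRQ0 at PC=0 (depth now 2) [depth=2]
Event 14 (EXEC): [IRQ0] PC=0: DEC 2 -> ACC=-8 [depth=2]
Event 15 (EXEC): [IRQ0] PC=1: INC 2 -> ACC=-6 [depth=2]
Event 16 (EXEC): [IRQ0] PC=2: IRET -> resume IRQ0 at PC=1 (depth now 1) [depth=1]
Event 17 (EXEC): [IRQ0] PC=1: INC 2 -> ACC=-4 [depth=1]
Event 18 (EXEC): [IRQ0] PC=2: IRET -> resume MAIN at PC=2 (depth now 0) [depth=0]
Event 19 (EXEC): [MAIN] PC=2: INC 2 -> ACC=-2 [depth=0]
Event 20 (INT 0): INT 0 arrives: push (MAIN, PC=3), enter IRQ0 at PC=0 (depth now 1) [depth=1]
Event 21 (EXEC): [IRQ0] PC=0: DEC 2 -> ACC=-4 [depth=1]
Event 22 (INT 0): INT 0 arrives: push (IRQ0, PC=1), enter IRQ0 at PC=0 (depth now 2) [depth=2]
Event 23 (EXEC): [IRQ0] PC=0: DEC 2 -> ACC=-6 [depth=2]
Event 24 (EXEC): [IRQ0] PC=1: INC 2 -> ACC=-4 [depth=2]
Event 25 (EXEC): [IRQ0] PC=2: IRET -> resume IRQ0 at PC=1 (depth now 1) [depth=1]
Event 26 (EXEC): [IRQ0] PC=1: INC 2 -> ACC=-2 [depth=1]
Event 27 (EXEC): [IRQ0] PC=2: IRET -> resume MAIN at PC=3 (depth now 0) [depth=0]
Event 28 (EXEC): [MAIN] PC=3: INC 3 -> ACC=1 [depth=0]
Event 29 (EXEC): [MAIN] PC=4: HALT [depth=0]
Max depth observed: 2

Answer: 2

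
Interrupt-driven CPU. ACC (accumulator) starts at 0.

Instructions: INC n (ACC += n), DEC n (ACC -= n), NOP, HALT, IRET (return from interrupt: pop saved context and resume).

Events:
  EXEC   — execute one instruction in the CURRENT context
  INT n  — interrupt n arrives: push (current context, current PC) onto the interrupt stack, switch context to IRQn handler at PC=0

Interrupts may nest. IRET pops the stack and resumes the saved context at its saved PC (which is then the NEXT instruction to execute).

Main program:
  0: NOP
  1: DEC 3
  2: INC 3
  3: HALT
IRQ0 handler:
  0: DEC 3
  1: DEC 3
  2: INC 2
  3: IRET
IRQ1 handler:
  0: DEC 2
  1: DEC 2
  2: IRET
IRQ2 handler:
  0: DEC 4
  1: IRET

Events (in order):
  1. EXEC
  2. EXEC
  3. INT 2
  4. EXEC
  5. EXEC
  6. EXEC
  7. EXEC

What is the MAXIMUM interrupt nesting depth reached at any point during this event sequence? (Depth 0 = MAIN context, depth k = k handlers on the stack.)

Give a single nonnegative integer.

Answer: 1

Derivation:
Event 1 (EXEC): [MAIN] PC=0: NOP [depth=0]
Event 2 (EXEC): [MAIN] PC=1: DEC 3 -> ACC=-3 [depth=0]
Event 3 (INT 2): INT 2 arrives: push (MAIN, PC=2), enter IRQ2 at PC=0 (depth now 1) [depth=1]
Event 4 (EXEC): [IRQ2] PC=0: DEC 4 -> ACC=-7 [depth=1]
Event 5 (EXEC): [IRQ2] PC=1: IRET -> resume MAIN at PC=2 (depth now 0) [depth=0]
Event 6 (EXEC): [MAIN] PC=2: INC 3 -> ACC=-4 [depth=0]
Event 7 (EXEC): [MAIN] PC=3: HALT [depth=0]
Max depth observed: 1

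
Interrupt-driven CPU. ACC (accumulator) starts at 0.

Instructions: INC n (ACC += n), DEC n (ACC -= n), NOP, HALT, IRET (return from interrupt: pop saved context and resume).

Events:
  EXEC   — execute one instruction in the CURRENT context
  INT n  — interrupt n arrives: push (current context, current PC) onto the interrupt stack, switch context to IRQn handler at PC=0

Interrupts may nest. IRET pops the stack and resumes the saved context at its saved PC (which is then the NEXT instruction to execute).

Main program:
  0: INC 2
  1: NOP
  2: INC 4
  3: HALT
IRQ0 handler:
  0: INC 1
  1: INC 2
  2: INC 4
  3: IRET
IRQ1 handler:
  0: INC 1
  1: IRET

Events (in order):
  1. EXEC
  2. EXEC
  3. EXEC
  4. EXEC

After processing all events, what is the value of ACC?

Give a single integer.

Event 1 (EXEC): [MAIN] PC=0: INC 2 -> ACC=2
Event 2 (EXEC): [MAIN] PC=1: NOP
Event 3 (EXEC): [MAIN] PC=2: INC 4 -> ACC=6
Event 4 (EXEC): [MAIN] PC=3: HALT

Answer: 6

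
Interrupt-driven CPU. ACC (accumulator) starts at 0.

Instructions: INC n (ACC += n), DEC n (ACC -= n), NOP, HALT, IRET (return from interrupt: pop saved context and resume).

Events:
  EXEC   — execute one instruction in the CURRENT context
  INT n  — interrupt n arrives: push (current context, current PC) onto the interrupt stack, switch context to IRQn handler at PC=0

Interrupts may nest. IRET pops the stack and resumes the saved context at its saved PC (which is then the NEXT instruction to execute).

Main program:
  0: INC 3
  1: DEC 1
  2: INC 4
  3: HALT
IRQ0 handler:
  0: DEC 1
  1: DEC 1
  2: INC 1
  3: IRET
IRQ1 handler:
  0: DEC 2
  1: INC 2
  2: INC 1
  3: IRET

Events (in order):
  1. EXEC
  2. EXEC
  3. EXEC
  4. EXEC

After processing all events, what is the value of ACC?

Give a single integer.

Answer: 6

Derivation:
Event 1 (EXEC): [MAIN] PC=0: INC 3 -> ACC=3
Event 2 (EXEC): [MAIN] PC=1: DEC 1 -> ACC=2
Event 3 (EXEC): [MAIN] PC=2: INC 4 -> ACC=6
Event 4 (EXEC): [MAIN] PC=3: HALT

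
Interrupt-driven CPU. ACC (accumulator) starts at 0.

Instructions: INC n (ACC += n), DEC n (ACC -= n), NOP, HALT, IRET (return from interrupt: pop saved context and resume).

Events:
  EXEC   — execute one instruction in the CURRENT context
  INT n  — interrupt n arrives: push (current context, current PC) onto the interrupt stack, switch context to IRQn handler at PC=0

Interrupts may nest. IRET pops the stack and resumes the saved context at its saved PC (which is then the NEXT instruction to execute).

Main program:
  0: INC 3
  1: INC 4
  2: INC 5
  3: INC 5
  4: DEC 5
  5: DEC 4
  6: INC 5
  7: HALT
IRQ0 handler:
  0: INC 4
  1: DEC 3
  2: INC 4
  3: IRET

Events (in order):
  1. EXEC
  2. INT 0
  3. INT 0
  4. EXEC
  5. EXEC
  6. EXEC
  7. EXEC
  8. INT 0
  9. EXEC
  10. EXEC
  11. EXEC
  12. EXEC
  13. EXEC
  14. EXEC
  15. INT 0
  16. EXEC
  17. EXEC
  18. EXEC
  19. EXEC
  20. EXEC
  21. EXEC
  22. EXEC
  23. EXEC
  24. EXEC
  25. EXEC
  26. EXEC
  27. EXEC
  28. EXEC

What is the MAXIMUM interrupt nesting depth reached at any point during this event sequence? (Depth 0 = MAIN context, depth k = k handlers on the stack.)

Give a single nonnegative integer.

Event 1 (EXEC): [MAIN] PC=0: INC 3 -> ACC=3 [depth=0]
Event 2 (INT 0): INT 0 arrives: push (MAIN, PC=1), enter IRQ0 at PC=0 (depth now 1) [depth=1]
Event 3 (INT 0): INT 0 arrives: push (IRQ0, PC=0), enter IRQ0 at PC=0 (depth now 2) [depth=2]
Event 4 (EXEC): [IRQ0] PC=0: INC 4 -> ACC=7 [depth=2]
Event 5 (EXEC): [IRQ0] PC=1: DEC 3 -> ACC=4 [depth=2]
Event 6 (EXEC): [IRQ0] PC=2: INC 4 -> ACC=8 [depth=2]
Event 7 (EXEC): [IRQ0] PC=3: IRET -> resume IRQ0 at PC=0 (depth now 1) [depth=1]
Event 8 (INT 0): INT 0 arrives: push (IRQ0, PC=0), enter IRQ0 at PC=0 (depth now 2) [depth=2]
Event 9 (EXEC): [IRQ0] PC=0: INC 4 -> ACC=12 [depth=2]
Event 10 (EXEC): [IRQ0] PC=1: DEC 3 -> ACC=9 [depth=2]
Event 11 (EXEC): [IRQ0] PC=2: INC 4 -> ACC=13 [depth=2]
Event 12 (EXEC): [IRQ0] PC=3: IRET -> resume IRQ0 at PC=0 (depth now 1) [depth=1]
Event 13 (EXEC): [IRQ0] PC=0: INC 4 -> ACC=17 [depth=1]
Event 14 (EXEC): [IRQ0] PC=1: DEC 3 -> ACC=14 [depth=1]
Event 15 (INT 0): INT 0 arrives: push (IRQ0, PC=2), enter IRQ0 at PC=0 (depth now 2) [depth=2]
Event 16 (EXEC): [IRQ0] PC=0: INC 4 -> ACC=18 [depth=2]
Event 17 (EXEC): [IRQ0] PC=1: DEC 3 -> ACC=15 [depth=2]
Event 18 (EXEC): [IRQ0] PC=2: INC 4 -> ACC=19 [depth=2]
Event 19 (EXEC): [IRQ0] PC=3: IRET -> resume IRQ0 at PC=2 (depth now 1) [depth=1]
Event 20 (EXEC): [IRQ0] PC=2: INC 4 -> ACC=23 [depth=1]
Event 21 (EXEC): [IRQ0] PC=3: IRET -> resume MAIN at PC=1 (depth now 0) [depth=0]
Event 22 (EXEC): [MAIN] PC=1: INC 4 -> ACC=27 [depth=0]
Event 23 (EXEC): [MAIN] PC=2: INC 5 -> ACC=32 [depth=0]
Event 24 (EXEC): [MAIN] PC=3: INC 5 -> ACC=37 [depth=0]
Event 25 (EXEC): [MAIN] PC=4: DEC 5 -> ACC=32 [depth=0]
Event 26 (EXEC): [MAIN] PC=5: DEC 4 -> ACC=28 [depth=0]
Event 27 (EXEC): [MAIN] PC=6: INC 5 -> ACC=33 [depth=0]
Event 28 (EXEC): [MAIN] PC=7: HALT [depth=0]
Max depth observed: 2

Answer: 2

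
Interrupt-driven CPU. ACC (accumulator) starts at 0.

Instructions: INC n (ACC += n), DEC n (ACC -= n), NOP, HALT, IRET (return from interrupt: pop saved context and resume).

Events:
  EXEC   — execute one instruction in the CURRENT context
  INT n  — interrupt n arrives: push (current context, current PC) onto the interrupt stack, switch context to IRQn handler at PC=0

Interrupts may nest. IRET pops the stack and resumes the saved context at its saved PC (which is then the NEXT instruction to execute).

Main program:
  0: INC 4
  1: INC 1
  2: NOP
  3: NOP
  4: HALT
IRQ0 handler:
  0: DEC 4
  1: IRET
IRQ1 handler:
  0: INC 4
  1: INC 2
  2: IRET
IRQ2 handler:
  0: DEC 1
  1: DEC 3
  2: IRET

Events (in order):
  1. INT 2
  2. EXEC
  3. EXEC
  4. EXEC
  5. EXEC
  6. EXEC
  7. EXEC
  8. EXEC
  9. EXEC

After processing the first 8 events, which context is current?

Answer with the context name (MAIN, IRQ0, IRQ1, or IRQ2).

Event 1 (INT 2): INT 2 arrives: push (MAIN, PC=0), enter IRQ2 at PC=0 (depth now 1)
Event 2 (EXEC): [IRQ2] PC=0: DEC 1 -> ACC=-1
Event 3 (EXEC): [IRQ2] PC=1: DEC 3 -> ACC=-4
Event 4 (EXEC): [IRQ2] PC=2: IRET -> resume MAIN at PC=0 (depth now 0)
Event 5 (EXEC): [MAIN] PC=0: INC 4 -> ACC=0
Event 6 (EXEC): [MAIN] PC=1: INC 1 -> ACC=1
Event 7 (EXEC): [MAIN] PC=2: NOP
Event 8 (EXEC): [MAIN] PC=3: NOP

Answer: MAIN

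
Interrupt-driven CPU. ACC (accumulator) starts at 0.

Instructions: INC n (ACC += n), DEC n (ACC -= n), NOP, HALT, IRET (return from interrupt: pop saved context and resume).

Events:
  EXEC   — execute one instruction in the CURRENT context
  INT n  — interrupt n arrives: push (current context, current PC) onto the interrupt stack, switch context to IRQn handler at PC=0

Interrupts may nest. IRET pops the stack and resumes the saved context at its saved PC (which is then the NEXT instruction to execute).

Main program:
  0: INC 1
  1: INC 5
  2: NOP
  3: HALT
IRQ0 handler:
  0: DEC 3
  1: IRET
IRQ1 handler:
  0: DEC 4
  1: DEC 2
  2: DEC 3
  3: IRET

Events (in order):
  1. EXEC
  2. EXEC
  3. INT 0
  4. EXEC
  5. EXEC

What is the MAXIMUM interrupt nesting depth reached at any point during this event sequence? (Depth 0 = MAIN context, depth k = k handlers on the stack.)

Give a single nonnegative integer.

Event 1 (EXEC): [MAIN] PC=0: INC 1 -> ACC=1 [depth=0]
Event 2 (EXEC): [MAIN] PC=1: INC 5 -> ACC=6 [depth=0]
Event 3 (INT 0): INT 0 arrives: push (MAIN, PC=2), enter IRQ0 at PC=0 (depth now 1) [depth=1]
Event 4 (EXEC): [IRQ0] PC=0: DEC 3 -> ACC=3 [depth=1]
Event 5 (EXEC): [IRQ0] PC=1: IRET -> resume MAIN at PC=2 (depth now 0) [depth=0]
Max depth observed: 1

Answer: 1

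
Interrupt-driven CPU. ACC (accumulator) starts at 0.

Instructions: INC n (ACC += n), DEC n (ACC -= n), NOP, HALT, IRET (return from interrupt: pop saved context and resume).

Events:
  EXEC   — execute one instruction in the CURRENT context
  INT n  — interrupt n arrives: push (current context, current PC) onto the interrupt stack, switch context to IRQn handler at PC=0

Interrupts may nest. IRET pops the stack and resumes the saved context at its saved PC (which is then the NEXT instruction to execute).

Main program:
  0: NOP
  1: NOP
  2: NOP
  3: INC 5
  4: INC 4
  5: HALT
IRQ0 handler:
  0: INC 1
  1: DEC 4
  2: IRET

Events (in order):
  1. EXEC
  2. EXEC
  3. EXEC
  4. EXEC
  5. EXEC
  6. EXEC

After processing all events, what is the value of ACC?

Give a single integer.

Event 1 (EXEC): [MAIN] PC=0: NOP
Event 2 (EXEC): [MAIN] PC=1: NOP
Event 3 (EXEC): [MAIN] PC=2: NOP
Event 4 (EXEC): [MAIN] PC=3: INC 5 -> ACC=5
Event 5 (EXEC): [MAIN] PC=4: INC 4 -> ACC=9
Event 6 (EXEC): [MAIN] PC=5: HALT

Answer: 9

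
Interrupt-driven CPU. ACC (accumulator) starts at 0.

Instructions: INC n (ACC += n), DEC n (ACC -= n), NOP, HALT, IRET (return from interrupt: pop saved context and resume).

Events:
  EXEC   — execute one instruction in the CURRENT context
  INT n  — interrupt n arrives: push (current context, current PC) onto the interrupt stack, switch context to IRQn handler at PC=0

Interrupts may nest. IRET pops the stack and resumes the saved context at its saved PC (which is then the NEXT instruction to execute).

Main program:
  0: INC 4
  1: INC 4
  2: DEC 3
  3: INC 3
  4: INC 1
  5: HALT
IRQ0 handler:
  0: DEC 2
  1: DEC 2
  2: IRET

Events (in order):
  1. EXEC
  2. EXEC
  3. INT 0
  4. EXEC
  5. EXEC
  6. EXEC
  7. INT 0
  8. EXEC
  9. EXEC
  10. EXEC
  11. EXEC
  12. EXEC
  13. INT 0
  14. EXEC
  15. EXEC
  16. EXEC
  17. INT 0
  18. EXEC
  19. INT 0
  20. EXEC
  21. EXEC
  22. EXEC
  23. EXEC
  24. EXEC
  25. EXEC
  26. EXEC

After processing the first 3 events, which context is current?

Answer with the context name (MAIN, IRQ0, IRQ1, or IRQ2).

Answer: IRQ0

Derivation:
Event 1 (EXEC): [MAIN] PC=0: INC 4 -> ACC=4
Event 2 (EXEC): [MAIN] PC=1: INC 4 -> ACC=8
Event 3 (INT 0): INT 0 arrives: push (MAIN, PC=2), enter IRQ0 at PC=0 (depth now 1)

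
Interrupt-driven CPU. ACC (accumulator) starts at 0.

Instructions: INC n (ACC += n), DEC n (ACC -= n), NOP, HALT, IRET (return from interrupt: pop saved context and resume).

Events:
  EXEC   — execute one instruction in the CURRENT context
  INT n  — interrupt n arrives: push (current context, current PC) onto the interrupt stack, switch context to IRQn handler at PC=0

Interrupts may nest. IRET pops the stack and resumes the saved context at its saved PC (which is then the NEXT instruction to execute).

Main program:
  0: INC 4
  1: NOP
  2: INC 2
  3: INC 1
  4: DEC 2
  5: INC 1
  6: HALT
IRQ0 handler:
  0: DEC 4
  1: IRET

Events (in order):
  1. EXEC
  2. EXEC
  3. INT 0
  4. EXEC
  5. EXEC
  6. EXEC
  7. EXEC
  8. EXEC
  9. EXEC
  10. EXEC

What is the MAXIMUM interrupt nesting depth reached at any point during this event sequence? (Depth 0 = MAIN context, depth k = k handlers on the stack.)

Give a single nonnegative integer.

Event 1 (EXEC): [MAIN] PC=0: INC 4 -> ACC=4 [depth=0]
Event 2 (EXEC): [MAIN] PC=1: NOP [depth=0]
Event 3 (INT 0): INT 0 arrives: push (MAIN, PC=2), enter IRQ0 at PC=0 (depth now 1) [depth=1]
Event 4 (EXEC): [IRQ0] PC=0: DEC 4 -> ACC=0 [depth=1]
Event 5 (EXEC): [IRQ0] PC=1: IRET -> resume MAIN at PC=2 (depth now 0) [depth=0]
Event 6 (EXEC): [MAIN] PC=2: INC 2 -> ACC=2 [depth=0]
Event 7 (EXEC): [MAIN] PC=3: INC 1 -> ACC=3 [depth=0]
Event 8 (EXEC): [MAIN] PC=4: DEC 2 -> ACC=1 [depth=0]
Event 9 (EXEC): [MAIN] PC=5: INC 1 -> ACC=2 [depth=0]
Event 10 (EXEC): [MAIN] PC=6: HALT [depth=0]
Max depth observed: 1

Answer: 1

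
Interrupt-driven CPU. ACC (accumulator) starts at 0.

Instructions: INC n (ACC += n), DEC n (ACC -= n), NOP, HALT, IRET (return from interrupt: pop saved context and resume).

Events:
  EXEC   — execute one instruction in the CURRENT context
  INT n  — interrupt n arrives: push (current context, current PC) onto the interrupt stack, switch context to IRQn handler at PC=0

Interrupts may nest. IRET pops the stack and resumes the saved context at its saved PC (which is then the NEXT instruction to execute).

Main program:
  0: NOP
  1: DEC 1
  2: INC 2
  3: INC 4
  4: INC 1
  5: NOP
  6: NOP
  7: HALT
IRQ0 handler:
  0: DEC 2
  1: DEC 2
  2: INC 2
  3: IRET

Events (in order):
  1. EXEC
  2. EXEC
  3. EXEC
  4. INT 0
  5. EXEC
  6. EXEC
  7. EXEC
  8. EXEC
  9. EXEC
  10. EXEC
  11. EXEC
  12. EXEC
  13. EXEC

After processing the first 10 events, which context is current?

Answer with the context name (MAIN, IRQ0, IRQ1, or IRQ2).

Event 1 (EXEC): [MAIN] PC=0: NOP
Event 2 (EXEC): [MAIN] PC=1: DEC 1 -> ACC=-1
Event 3 (EXEC): [MAIN] PC=2: INC 2 -> ACC=1
Event 4 (INT 0): INT 0 arrives: push (MAIN, PC=3), enter IRQ0 at PC=0 (depth now 1)
Event 5 (EXEC): [IRQ0] PC=0: DEC 2 -> ACC=-1
Event 6 (EXEC): [IRQ0] PC=1: DEC 2 -> ACC=-3
Event 7 (EXEC): [IRQ0] PC=2: INC 2 -> ACC=-1
Event 8 (EXEC): [IRQ0] PC=3: IRET -> resume MAIN at PC=3 (depth now 0)
Event 9 (EXEC): [MAIN] PC=3: INC 4 -> ACC=3
Event 10 (EXEC): [MAIN] PC=4: INC 1 -> ACC=4

Answer: MAIN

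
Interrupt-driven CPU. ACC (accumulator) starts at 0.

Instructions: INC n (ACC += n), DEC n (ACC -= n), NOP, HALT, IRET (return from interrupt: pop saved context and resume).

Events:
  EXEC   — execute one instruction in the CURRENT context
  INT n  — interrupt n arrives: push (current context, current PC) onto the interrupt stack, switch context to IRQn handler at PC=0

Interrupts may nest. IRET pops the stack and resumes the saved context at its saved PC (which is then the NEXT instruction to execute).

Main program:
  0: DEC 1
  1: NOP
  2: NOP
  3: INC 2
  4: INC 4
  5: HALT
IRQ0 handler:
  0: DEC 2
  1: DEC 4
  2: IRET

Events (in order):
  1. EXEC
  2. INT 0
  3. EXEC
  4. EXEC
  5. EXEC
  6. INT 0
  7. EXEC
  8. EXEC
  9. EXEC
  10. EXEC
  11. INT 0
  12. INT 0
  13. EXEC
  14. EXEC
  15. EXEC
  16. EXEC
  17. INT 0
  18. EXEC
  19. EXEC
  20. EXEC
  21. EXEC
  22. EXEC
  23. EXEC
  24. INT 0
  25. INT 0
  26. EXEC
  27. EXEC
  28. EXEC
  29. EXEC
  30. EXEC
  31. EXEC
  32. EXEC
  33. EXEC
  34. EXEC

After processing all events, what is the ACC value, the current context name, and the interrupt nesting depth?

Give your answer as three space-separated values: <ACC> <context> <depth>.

Answer: -37 MAIN 0

Derivation:
Event 1 (EXEC): [MAIN] PC=0: DEC 1 -> ACC=-1
Event 2 (INT 0): INT 0 arrives: push (MAIN, PC=1), enter IRQ0 at PC=0 (depth now 1)
Event 3 (EXEC): [IRQ0] PC=0: DEC 2 -> ACC=-3
Event 4 (EXEC): [IRQ0] PC=1: DEC 4 -> ACC=-7
Event 5 (EXEC): [IRQ0] PC=2: IRET -> resume MAIN at PC=1 (depth now 0)
Event 6 (INT 0): INT 0 arrives: push (MAIN, PC=1), enter IRQ0 at PC=0 (depth now 1)
Event 7 (EXEC): [IRQ0] PC=0: DEC 2 -> ACC=-9
Event 8 (EXEC): [IRQ0] PC=1: DEC 4 -> ACC=-13
Event 9 (EXEC): [IRQ0] PC=2: IRET -> resume MAIN at PC=1 (depth now 0)
Event 10 (EXEC): [MAIN] PC=1: NOP
Event 11 (INT 0): INT 0 arrives: push (MAIN, PC=2), enter IRQ0 at PC=0 (depth now 1)
Event 12 (INT 0): INT 0 arrives: push (IRQ0, PC=0), enter IRQ0 at PC=0 (depth now 2)
Event 13 (EXEC): [IRQ0] PC=0: DEC 2 -> ACC=-15
Event 14 (EXEC): [IRQ0] PC=1: DEC 4 -> ACC=-19
Event 15 (EXEC): [IRQ0] PC=2: IRET -> resume IRQ0 at PC=0 (depth now 1)
Event 16 (EXEC): [IRQ0] PC=0: DEC 2 -> ACC=-21
Event 17 (INT 0): INT 0 arrives: push (IRQ0, PC=1), enter IRQ0 at PC=0 (depth now 2)
Event 18 (EXEC): [IRQ0] PC=0: DEC 2 -> ACC=-23
Event 19 (EXEC): [IRQ0] PC=1: DEC 4 -> ACC=-27
Event 20 (EXEC): [IRQ0] PC=2: IRET -> resume IRQ0 at PC=1 (depth now 1)
Event 21 (EXEC): [IRQ0] PC=1: DEC 4 -> ACC=-31
Event 22 (EXEC): [IRQ0] PC=2: IRET -> resume MAIN at PC=2 (depth now 0)
Event 23 (EXEC): [MAIN] PC=2: NOP
Event 24 (INT 0): INT 0 arrives: push (MAIN, PC=3), enter IRQ0 at PC=0 (depth now 1)
Event 25 (INT 0): INT 0 arrives: push (IRQ0, PC=0), enter IRQ0 at PC=0 (depth now 2)
Event 26 (EXEC): [IRQ0] PC=0: DEC 2 -> ACC=-33
Event 27 (EXEC): [IRQ0] PC=1: DEC 4 -> ACC=-37
Event 28 (EXEC): [IRQ0] PC=2: IRET -> resume IRQ0 at PC=0 (depth now 1)
Event 29 (EXEC): [IRQ0] PC=0: DEC 2 -> ACC=-39
Event 30 (EXEC): [IRQ0] PC=1: DEC 4 -> ACC=-43
Event 31 (EXEC): [IRQ0] PC=2: IRET -> resume MAIN at PC=3 (depth now 0)
Event 32 (EXEC): [MAIN] PC=3: INC 2 -> ACC=-41
Event 33 (EXEC): [MAIN] PC=4: INC 4 -> ACC=-37
Event 34 (EXEC): [MAIN] PC=5: HALT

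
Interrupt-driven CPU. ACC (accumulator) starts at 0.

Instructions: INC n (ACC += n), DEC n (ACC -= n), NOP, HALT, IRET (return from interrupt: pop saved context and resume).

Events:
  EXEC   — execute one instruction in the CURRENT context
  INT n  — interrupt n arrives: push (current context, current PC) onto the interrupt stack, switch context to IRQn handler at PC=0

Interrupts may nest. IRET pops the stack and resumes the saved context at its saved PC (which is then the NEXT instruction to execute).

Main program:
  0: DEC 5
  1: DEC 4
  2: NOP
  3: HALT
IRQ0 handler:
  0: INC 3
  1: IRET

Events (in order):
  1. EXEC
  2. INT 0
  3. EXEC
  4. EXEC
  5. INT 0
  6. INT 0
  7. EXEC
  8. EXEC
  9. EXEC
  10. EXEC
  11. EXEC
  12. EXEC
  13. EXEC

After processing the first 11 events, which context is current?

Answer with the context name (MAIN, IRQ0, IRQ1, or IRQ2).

Answer: MAIN

Derivation:
Event 1 (EXEC): [MAIN] PC=0: DEC 5 -> ACC=-5
Event 2 (INT 0): INT 0 arrives: push (MAIN, PC=1), enter IRQ0 at PC=0 (depth now 1)
Event 3 (EXEC): [IRQ0] PC=0: INC 3 -> ACC=-2
Event 4 (EXEC): [IRQ0] PC=1: IRET -> resume MAIN at PC=1 (depth now 0)
Event 5 (INT 0): INT 0 arrives: push (MAIN, PC=1), enter IRQ0 at PC=0 (depth now 1)
Event 6 (INT 0): INT 0 arrives: push (IRQ0, PC=0), enter IRQ0 at PC=0 (depth now 2)
Event 7 (EXEC): [IRQ0] PC=0: INC 3 -> ACC=1
Event 8 (EXEC): [IRQ0] PC=1: IRET -> resume IRQ0 at PC=0 (depth now 1)
Event 9 (EXEC): [IRQ0] PC=0: INC 3 -> ACC=4
Event 10 (EXEC): [IRQ0] PC=1: IRET -> resume MAIN at PC=1 (depth now 0)
Event 11 (EXEC): [MAIN] PC=1: DEC 4 -> ACC=0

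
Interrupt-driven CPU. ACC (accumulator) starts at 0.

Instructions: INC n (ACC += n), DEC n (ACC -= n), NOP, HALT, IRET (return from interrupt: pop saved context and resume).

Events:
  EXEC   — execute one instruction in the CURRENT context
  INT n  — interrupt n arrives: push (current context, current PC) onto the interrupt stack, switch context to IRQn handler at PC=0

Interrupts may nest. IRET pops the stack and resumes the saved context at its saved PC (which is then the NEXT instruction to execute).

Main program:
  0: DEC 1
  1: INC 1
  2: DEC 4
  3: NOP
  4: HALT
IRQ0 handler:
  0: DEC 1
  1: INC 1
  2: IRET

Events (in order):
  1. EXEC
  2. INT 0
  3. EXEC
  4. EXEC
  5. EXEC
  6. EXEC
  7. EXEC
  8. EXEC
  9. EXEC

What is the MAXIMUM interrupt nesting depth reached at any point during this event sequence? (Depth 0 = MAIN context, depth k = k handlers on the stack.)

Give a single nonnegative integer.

Answer: 1

Derivation:
Event 1 (EXEC): [MAIN] PC=0: DEC 1 -> ACC=-1 [depth=0]
Event 2 (INT 0): INT 0 arrives: push (MAIN, PC=1), enter IRQ0 at PC=0 (depth now 1) [depth=1]
Event 3 (EXEC): [IRQ0] PC=0: DEC 1 -> ACC=-2 [depth=1]
Event 4 (EXEC): [IRQ0] PC=1: INC 1 -> ACC=-1 [depth=1]
Event 5 (EXEC): [IRQ0] PC=2: IRET -> resume MAIN at PC=1 (depth now 0) [depth=0]
Event 6 (EXEC): [MAIN] PC=1: INC 1 -> ACC=0 [depth=0]
Event 7 (EXEC): [MAIN] PC=2: DEC 4 -> ACC=-4 [depth=0]
Event 8 (EXEC): [MAIN] PC=3: NOP [depth=0]
Event 9 (EXEC): [MAIN] PC=4: HALT [depth=0]
Max depth observed: 1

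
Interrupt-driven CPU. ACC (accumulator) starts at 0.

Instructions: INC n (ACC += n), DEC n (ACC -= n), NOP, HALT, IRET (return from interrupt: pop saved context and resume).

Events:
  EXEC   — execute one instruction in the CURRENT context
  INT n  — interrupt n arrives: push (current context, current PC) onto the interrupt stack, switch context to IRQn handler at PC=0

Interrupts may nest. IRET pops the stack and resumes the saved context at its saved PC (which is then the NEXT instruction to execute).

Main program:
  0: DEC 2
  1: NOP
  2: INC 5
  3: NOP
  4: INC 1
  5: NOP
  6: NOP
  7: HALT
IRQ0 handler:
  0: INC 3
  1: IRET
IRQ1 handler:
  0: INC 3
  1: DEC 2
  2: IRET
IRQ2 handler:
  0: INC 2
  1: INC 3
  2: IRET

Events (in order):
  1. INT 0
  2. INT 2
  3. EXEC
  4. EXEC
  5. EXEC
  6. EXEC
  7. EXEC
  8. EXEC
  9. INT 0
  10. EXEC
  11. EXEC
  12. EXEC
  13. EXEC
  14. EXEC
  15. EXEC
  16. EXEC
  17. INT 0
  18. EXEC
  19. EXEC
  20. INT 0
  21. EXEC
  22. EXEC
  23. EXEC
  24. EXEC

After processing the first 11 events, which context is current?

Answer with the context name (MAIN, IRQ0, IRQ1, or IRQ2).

Answer: MAIN

Derivation:
Event 1 (INT 0): INT 0 arrives: push (MAIN, PC=0), enter IRQ0 at PC=0 (depth now 1)
Event 2 (INT 2): INT 2 arrives: push (IRQ0, PC=0), enter IRQ2 at PC=0 (depth now 2)
Event 3 (EXEC): [IRQ2] PC=0: INC 2 -> ACC=2
Event 4 (EXEC): [IRQ2] PC=1: INC 3 -> ACC=5
Event 5 (EXEC): [IRQ2] PC=2: IRET -> resume IRQ0 at PC=0 (depth now 1)
Event 6 (EXEC): [IRQ0] PC=0: INC 3 -> ACC=8
Event 7 (EXEC): [IRQ0] PC=1: IRET -> resume MAIN at PC=0 (depth now 0)
Event 8 (EXEC): [MAIN] PC=0: DEC 2 -> ACC=6
Event 9 (INT 0): INT 0 arrives: push (MAIN, PC=1), enter IRQ0 at PC=0 (depth now 1)
Event 10 (EXEC): [IRQ0] PC=0: INC 3 -> ACC=9
Event 11 (EXEC): [IRQ0] PC=1: IRET -> resume MAIN at PC=1 (depth now 0)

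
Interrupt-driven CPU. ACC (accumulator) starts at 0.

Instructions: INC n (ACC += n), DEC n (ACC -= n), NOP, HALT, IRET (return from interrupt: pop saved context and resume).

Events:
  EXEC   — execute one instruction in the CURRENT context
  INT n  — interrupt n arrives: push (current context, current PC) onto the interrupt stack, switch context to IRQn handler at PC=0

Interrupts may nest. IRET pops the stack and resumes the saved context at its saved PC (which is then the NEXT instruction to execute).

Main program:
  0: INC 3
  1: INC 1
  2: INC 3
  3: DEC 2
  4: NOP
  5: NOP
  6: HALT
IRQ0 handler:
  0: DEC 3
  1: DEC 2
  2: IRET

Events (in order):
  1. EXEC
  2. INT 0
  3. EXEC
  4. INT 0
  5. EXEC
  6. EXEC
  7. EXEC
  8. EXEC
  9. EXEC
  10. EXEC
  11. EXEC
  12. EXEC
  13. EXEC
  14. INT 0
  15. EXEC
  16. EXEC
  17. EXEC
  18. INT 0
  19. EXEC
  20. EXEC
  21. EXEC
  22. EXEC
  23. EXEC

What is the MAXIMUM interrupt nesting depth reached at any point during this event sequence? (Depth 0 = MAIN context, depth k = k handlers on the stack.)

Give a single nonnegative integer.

Answer: 2

Derivation:
Event 1 (EXEC): [MAIN] PC=0: INC 3 -> ACC=3 [depth=0]
Event 2 (INT 0): INT 0 arrives: push (MAIN, PC=1), enter IRQ0 at PC=0 (depth now 1) [depth=1]
Event 3 (EXEC): [IRQ0] PC=0: DEC 3 -> ACC=0 [depth=1]
Event 4 (INT 0): INT 0 arrives: push (IRQ0, PC=1), enter IRQ0 at PC=0 (depth now 2) [depth=2]
Event 5 (EXEC): [IRQ0] PC=0: DEC 3 -> ACC=-3 [depth=2]
Event 6 (EXEC): [IRQ0] PC=1: DEC 2 -> ACC=-5 [depth=2]
Event 7 (EXEC): [IRQ0] PC=2: IRET -> resume IRQ0 at PC=1 (depth now 1) [depth=1]
Event 8 (EXEC): [IRQ0] PC=1: DEC 2 -> ACC=-7 [depth=1]
Event 9 (EXEC): [IRQ0] PC=2: IRET -> resume MAIN at PC=1 (depth now 0) [depth=0]
Event 10 (EXEC): [MAIN] PC=1: INC 1 -> ACC=-6 [depth=0]
Event 11 (EXEC): [MAIN] PC=2: INC 3 -> ACC=-3 [depth=0]
Event 12 (EXEC): [MAIN] PC=3: DEC 2 -> ACC=-5 [depth=0]
Event 13 (EXEC): [MAIN] PC=4: NOP [depth=0]
Event 14 (INT 0): INT 0 arrives: push (MAIN, PC=5), enter IRQ0 at PC=0 (depth now 1) [depth=1]
Event 15 (EXEC): [IRQ0] PC=0: DEC 3 -> ACC=-8 [depth=1]
Event 16 (EXEC): [IRQ0] PC=1: DEC 2 -> ACC=-10 [depth=1]
Event 17 (EXEC): [IRQ0] PC=2: IRET -> resume MAIN at PC=5 (depth now 0) [depth=0]
Event 18 (INT 0): INT 0 arrives: push (MAIN, PC=5), enter IRQ0 at PC=0 (depth now 1) [depth=1]
Event 19 (EXEC): [IRQ0] PC=0: DEC 3 -> ACC=-13 [depth=1]
Event 20 (EXEC): [IRQ0] PC=1: DEC 2 -> ACC=-15 [depth=1]
Event 21 (EXEC): [IRQ0] PC=2: IRET -> resume MAIN at PC=5 (depth now 0) [depth=0]
Event 22 (EXEC): [MAIN] PC=5: NOP [depth=0]
Event 23 (EXEC): [MAIN] PC=6: HALT [depth=0]
Max depth observed: 2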